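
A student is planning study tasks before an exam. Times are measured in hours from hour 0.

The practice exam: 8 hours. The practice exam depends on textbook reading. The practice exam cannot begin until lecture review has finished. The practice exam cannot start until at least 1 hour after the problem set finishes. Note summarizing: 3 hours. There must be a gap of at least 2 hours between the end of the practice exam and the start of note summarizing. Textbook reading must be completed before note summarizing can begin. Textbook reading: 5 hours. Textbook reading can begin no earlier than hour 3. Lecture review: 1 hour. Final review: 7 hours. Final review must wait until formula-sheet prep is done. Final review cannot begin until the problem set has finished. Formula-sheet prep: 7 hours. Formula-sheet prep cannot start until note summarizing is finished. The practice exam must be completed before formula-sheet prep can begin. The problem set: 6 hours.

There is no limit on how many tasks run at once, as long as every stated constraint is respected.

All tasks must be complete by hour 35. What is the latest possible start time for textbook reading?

3

Final review must finish by hour 35; it takes 7 hours, so it must start by 35 − 7 = hour 28.
Formula-sheet prep feeds into final review (must start by hour 28); so formula-sheet prep must finish by hour 28 and therefore start by hour 21.
Note summarizing feeds into formula-sheet prep (must start by hour 21); so note summarizing must finish by hour 21 and therefore start by hour 18.
The practice exam feeds note summarizing (must start by hour 18, minus 2-hour gap → hour 16); formula-sheet prep (must start by hour 21). Taking the minimum, the practice exam must finish by hour 16 and start by 16 − 8 = hour 8.
Textbook reading has several dependents: the practice exam (must start by hour 8); note summarizing (must start by hour 18). The earliest of those limits is hour 8, so textbook reading must start by 8 − 5 = hour 3.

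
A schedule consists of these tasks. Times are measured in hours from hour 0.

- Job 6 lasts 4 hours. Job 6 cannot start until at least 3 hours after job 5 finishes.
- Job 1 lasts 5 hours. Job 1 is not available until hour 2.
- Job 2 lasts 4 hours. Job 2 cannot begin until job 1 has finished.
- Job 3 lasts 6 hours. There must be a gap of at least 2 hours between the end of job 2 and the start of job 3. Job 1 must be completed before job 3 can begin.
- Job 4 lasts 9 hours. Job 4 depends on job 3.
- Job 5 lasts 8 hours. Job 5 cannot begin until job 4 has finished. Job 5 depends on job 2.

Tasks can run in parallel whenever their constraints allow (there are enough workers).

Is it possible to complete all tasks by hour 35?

No

Job 1 cannot begin until its own release at hour 2. It runs from hour 2 to 2 + 5 = hour 7.
Job 2 cannot begin until job 1 (finishes hour 7). It runs from hour 7 to 7 + 4 = hour 11.
Job 3 needs all of job 2 (finishes hour 11, plus 2-hour gap → hour 13); job 1 (finishes hour 7). That puts its earliest start at hour 13; it finishes at 13 + 6 = hour 19.
Job 4 cannot begin until job 3 (finishes hour 19). It runs from hour 19 to 19 + 9 = hour 28.
Job 5 has to wait for job 4 (finishes hour 28); job 2 (finishes hour 11). The latest of these is hour 28, so job 5 runs hour 28 to 28 + 8 = hour 36.
After job 5 (finishes hour 36, plus 3-hour gap → hour 39), job 6 can start at hour 39 and finishes at hour 43.
The earliest everything can be done is hour 43, which is after the deadline of 35, so it is not possible.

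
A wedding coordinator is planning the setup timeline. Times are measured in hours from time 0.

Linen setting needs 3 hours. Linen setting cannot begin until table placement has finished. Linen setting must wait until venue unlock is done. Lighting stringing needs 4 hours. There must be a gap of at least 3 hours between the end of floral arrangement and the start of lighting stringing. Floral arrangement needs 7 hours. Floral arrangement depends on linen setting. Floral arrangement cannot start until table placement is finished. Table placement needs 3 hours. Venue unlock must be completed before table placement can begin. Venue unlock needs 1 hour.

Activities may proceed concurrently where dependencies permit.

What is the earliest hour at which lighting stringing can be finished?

21

Nothing blocks venue unlock, so it runs from hour 0 to hour 1.
Table placement waits on venue unlock (finishes hour 1), so it starts at hour 1 and finishes at 1 + 3 = hour 4.
Linen setting cannot start until table placement (finishes hour 4); venue unlock (finishes hour 1). The controlling bound is hour 4, so linen setting finishes at 4 + 3 = hour 7.
Floral arrangement has to wait for linen setting (finishes hour 7); table placement (finishes hour 4). The latest of these is hour 7, so floral arrangement runs hour 7 to 7 + 7 = hour 14.
After floral arrangement (finishes hour 14, plus 3-hour gap → hour 17), lighting stringing can start at hour 17 and finishes at hour 21.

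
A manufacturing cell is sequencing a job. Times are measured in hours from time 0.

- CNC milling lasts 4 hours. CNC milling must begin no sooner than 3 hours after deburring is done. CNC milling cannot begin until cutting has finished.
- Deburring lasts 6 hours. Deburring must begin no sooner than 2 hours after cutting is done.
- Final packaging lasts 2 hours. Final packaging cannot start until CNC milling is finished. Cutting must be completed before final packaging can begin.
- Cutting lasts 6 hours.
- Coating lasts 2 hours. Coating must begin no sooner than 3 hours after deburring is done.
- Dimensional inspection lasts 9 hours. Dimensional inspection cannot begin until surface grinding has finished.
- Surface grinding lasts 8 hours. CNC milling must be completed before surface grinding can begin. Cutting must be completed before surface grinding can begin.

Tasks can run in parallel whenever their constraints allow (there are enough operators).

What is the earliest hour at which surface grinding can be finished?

29

Cutting has no prerequisites, so it starts at hour 0 and finishes at hour 6.
Deburring waits on cutting (finishes hour 6, plus 2-hour gap → hour 8), so it starts at hour 8 and finishes at 8 + 6 = hour 14.
CNC milling cannot start until deburring (finishes hour 14, plus 3-hour gap → hour 17); cutting (finishes hour 6). The controlling bound is hour 17, so CNC milling finishes at 17 + 4 = hour 21.
Surface grinding cannot start until CNC milling (finishes hour 21); cutting (finishes hour 6). The controlling bound is hour 21, so surface grinding finishes at 21 + 8 = hour 29.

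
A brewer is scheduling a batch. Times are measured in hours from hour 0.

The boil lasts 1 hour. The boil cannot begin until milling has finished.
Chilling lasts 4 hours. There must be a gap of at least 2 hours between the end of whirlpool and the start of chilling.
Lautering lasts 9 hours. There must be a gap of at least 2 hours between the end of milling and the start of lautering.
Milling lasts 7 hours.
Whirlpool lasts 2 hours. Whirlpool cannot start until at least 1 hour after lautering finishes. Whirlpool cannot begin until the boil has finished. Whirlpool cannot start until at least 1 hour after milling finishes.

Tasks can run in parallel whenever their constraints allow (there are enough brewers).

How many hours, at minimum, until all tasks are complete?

Milling has no prerequisites, so it starts at hour 0 and finishes at hour 7.
The boil cannot begin until milling (finishes hour 7). It runs from hour 7 to 7 + 1 = hour 8.
Lautering cannot begin until milling (finishes hour 7, plus 2-hour gap → hour 9). It runs from hour 9 to 9 + 9 = hour 18.
Whirlpool has to wait for lautering (finishes hour 18, plus 1-hour gap → hour 19); the boil (finishes hour 8); milling (finishes hour 7, plus 1-hour gap → hour 8). The latest of these is hour 19, so whirlpool runs hour 19 to 19 + 2 = hour 21.
Chilling waits on whirlpool (finishes hour 21, plus 2-hour gap → hour 23), so it starts at hour 23 and finishes at 23 + 4 = hour 27.
All tasks are finished once the last one completes. Finish times: Milling at 7, Lautering at 18, The boil at 8, Whirlpool at 21, Chilling at 27. The latest is hour 27.

27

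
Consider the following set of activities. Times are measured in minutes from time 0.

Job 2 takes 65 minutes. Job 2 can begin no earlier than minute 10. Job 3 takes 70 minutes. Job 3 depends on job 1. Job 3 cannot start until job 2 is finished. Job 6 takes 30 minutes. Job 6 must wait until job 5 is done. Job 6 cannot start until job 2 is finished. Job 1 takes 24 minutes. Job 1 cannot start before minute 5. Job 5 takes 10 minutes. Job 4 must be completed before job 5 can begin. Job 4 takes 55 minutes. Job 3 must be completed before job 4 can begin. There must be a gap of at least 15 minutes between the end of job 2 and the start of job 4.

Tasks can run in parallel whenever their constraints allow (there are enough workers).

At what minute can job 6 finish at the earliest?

Job 2 cannot begin until its own release at minute 10. It runs from minute 10 to 10 + 65 = minute 75.
Job 1 cannot begin until its own release at minute 5. It runs from minute 5 to 5 + 24 = minute 29.
For job 3: job 1 (finishes minute 29); job 2 (finishes minute 75). Taking the maximum gives a start of minute 75, and it finishes at 75 + 70 = minute 145.
Job 4 needs all of job 3 (finishes minute 145); job 2 (finishes minute 75, plus 15-minute gap → minute 90). That puts its earliest start at minute 145; it finishes at 145 + 55 = minute 200.
After job 4 (finishes minute 200), job 5 can start at minute 200 and finishes at minute 210.
Job 6 cannot start until job 5 (finishes minute 210); job 2 (finishes minute 75). The controlling bound is minute 210, so job 6 finishes at 210 + 30 = minute 240.

240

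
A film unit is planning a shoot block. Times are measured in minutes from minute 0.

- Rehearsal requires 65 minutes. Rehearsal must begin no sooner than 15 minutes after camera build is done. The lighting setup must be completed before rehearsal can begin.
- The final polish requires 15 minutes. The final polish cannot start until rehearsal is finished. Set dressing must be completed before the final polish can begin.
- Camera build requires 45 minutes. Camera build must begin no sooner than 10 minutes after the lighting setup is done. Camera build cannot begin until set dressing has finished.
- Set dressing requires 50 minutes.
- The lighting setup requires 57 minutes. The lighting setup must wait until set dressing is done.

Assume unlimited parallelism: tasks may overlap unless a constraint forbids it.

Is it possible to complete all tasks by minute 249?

No

Nothing blocks set dressing, so it runs from minute 0 to minute 50.
The lighting setup waits on set dressing (finishes minute 50), so it starts at minute 50 and finishes at 50 + 57 = minute 107.
For camera build: the lighting setup (finishes minute 107, plus 10-minute gap → minute 117); set dressing (finishes minute 50). Taking the maximum gives a start of minute 117, and it finishes at 117 + 45 = minute 162.
Rehearsal has to wait for camera build (finishes minute 162, plus 15-minute gap → minute 177); the lighting setup (finishes minute 107). The latest of these is minute 177, so rehearsal runs minute 177 to 177 + 65 = minute 242.
For the final polish: rehearsal (finishes minute 242); set dressing (finishes minute 50). Taking the maximum gives a start of minute 242, and it finishes at 242 + 15 = minute 257.
The earliest everything can be done is minute 257, which is after the deadline of 249, so it is not possible.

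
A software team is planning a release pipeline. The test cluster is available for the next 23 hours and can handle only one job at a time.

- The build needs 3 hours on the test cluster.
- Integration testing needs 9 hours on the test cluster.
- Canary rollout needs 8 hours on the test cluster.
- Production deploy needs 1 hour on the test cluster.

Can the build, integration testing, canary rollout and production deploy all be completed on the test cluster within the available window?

Yes

Running back to back, the jobs need 3 + 9 + 8 + 1 = 21 hours on the test cluster.
Since 21 ≤ 23, they fit within the window.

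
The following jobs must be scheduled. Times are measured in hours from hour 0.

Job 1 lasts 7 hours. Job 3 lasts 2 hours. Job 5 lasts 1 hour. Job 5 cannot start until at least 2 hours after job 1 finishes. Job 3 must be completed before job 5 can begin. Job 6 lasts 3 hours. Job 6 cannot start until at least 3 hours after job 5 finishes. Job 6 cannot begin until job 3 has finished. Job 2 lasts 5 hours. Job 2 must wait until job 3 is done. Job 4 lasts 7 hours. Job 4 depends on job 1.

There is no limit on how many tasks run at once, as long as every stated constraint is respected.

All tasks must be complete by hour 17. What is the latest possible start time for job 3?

Nothing follows job 6; the deadline of hour 17 is its only limit. It must start by 17 − 3 = hour 14.
Job 5 feeds into job 6 (must start by hour 14, minus 3-hour gap → hour 11); so job 5 must finish by hour 11 and therefore start by hour 10.
Job 2 must finish by hour 17; it takes 5 hours, so it must start by 17 − 5 = hour 12.
Job 3 feeds job 2 (must start by hour 12); job 5 (must start by hour 10); job 6 (must start by hour 14). Taking the minimum, job 3 must finish by hour 10 and start by 10 − 2 = hour 8.

8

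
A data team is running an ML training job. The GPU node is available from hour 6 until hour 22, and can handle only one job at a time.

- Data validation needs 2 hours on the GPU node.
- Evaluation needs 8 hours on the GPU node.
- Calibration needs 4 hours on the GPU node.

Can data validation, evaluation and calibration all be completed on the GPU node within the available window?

Yes

The GPU node window is 22 − 6 = 16 hours.
Running back to back, the jobs need 2 + 8 + 4 = 14 hours on the GPU node.
Since 14 ≤ 16, they fit within the window.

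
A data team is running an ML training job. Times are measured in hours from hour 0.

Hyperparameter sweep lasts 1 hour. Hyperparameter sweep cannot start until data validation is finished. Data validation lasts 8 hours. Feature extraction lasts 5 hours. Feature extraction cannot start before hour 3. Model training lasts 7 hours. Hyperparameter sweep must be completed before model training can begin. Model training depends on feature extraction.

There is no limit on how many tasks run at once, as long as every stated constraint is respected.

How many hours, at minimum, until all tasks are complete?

Feature extraction waits on its own release at hour 3, so it starts at hour 3 and finishes at 3 + 5 = hour 8.
Nothing blocks data validation, so it runs from hour 0 to hour 8.
After data validation (finishes hour 8), hyperparameter sweep can start at hour 8 and finishes at hour 9.
Model training needs all of hyperparameter sweep (finishes hour 9); feature extraction (finishes hour 8). That puts its earliest start at hour 9; it finishes at 9 + 7 = hour 16.
All tasks are finished once the last one completes. Finish times: Data validation at 8, Feature extraction at 8, Hyperparameter sweep at 9, Model training at 16. The latest is hour 16.

16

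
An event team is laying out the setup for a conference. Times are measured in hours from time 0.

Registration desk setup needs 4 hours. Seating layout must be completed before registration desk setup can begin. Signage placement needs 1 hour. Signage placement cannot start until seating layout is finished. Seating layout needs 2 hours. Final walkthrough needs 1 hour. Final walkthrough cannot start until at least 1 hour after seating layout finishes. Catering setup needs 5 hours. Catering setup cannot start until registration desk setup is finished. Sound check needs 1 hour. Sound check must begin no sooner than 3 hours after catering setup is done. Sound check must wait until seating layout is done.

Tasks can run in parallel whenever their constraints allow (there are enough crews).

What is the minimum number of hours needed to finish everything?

Seating layout has no prerequisites, so it starts at hour 0 and finishes at hour 2.
After seating layout (finishes hour 2, plus 1-hour gap → hour 3), final walkthrough can start at hour 3 and finishes at hour 4.
Signage placement waits on seating layout (finishes hour 2), so it starts at hour 2 and finishes at 2 + 1 = hour 3.
Registration desk setup waits on seating layout (finishes hour 2), so it starts at hour 2 and finishes at 2 + 4 = hour 6.
Catering setup waits on registration desk setup (finishes hour 6), so it starts at hour 6 and finishes at 6 + 5 = hour 11.
For sound check: catering setup (finishes hour 11, plus 3-hour gap → hour 14); seating layout (finishes hour 2). Taking the maximum gives a start of hour 14, and it finishes at 14 + 1 = hour 15.
All tasks are finished once the last one completes. Finish times: Seating layout at 2, Registration desk setup at 6, Signage placement at 3, Catering setup at 11, Sound check at 15, Final walkthrough at 4. The latest is hour 15.

15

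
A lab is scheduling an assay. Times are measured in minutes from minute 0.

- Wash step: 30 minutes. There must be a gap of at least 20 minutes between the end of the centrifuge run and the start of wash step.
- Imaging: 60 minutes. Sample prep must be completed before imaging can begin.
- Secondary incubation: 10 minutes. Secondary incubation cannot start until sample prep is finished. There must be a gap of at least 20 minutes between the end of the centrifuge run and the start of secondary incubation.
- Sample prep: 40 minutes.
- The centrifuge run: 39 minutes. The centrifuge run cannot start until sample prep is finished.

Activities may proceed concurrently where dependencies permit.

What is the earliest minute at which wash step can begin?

99

Nothing blocks sample prep, so it runs from minute 0 to minute 40.
The centrifuge run waits on sample prep (finishes minute 40), so it starts at minute 40 and finishes at 40 + 39 = minute 79.
Wash step waits on the centrifuge run (finishes minute 79, plus 20-minute gap → minute 99), so the earliest it can start is minute 99.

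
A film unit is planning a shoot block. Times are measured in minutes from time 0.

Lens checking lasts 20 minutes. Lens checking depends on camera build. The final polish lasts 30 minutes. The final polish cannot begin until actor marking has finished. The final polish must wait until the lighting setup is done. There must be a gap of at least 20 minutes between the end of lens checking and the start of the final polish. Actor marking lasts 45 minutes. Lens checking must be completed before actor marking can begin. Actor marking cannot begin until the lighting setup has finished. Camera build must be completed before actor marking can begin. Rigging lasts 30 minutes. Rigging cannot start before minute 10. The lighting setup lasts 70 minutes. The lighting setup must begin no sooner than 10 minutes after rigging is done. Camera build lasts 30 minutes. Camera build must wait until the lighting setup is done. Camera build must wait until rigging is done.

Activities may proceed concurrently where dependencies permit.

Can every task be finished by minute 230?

After its own release at minute 10, rigging can start at minute 10 and finishes at minute 40.
After rigging (finishes minute 40, plus 10-minute gap → minute 50), the lighting setup can start at minute 50 and finishes at minute 120.
For camera build: the lighting setup (finishes minute 120); rigging (finishes minute 40). Taking the maximum gives a start of minute 120, and it finishes at 120 + 30 = minute 150.
After camera build (finishes minute 150), lens checking can start at minute 150 and finishes at minute 170.
Actor marking cannot start until lens checking (finishes minute 170); the lighting setup (finishes minute 120); camera build (finishes minute 150). The controlling bound is minute 170, so actor marking finishes at 170 + 45 = minute 215.
The final polish has to wait for actor marking (finishes minute 215); the lighting setup (finishes minute 120); lens checking (finishes minute 170, plus 20-minute gap → minute 190). The latest of these is minute 215, so the final polish runs minute 215 to 215 + 30 = minute 245.
The earliest everything can be done is minute 245, which is after the deadline of 230, so it is not possible.

No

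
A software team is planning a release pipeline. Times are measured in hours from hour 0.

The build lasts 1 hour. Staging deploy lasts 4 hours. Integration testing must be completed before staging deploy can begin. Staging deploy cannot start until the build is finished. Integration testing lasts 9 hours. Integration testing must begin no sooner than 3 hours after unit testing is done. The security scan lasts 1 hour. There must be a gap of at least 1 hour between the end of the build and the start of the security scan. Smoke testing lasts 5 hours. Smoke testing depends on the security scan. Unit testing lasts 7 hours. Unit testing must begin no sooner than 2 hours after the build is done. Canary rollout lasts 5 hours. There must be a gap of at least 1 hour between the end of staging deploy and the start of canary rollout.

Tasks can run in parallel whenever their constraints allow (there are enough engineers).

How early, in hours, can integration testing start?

13

The build has no prerequisites, so it starts at hour 0 and finishes at hour 1.
After the build (finishes hour 1, plus 2-hour gap → hour 3), unit testing can start at hour 3 and finishes at hour 10.
Integration testing waits on unit testing (finishes hour 10, plus 3-hour gap → hour 13), so the earliest it can start is hour 13.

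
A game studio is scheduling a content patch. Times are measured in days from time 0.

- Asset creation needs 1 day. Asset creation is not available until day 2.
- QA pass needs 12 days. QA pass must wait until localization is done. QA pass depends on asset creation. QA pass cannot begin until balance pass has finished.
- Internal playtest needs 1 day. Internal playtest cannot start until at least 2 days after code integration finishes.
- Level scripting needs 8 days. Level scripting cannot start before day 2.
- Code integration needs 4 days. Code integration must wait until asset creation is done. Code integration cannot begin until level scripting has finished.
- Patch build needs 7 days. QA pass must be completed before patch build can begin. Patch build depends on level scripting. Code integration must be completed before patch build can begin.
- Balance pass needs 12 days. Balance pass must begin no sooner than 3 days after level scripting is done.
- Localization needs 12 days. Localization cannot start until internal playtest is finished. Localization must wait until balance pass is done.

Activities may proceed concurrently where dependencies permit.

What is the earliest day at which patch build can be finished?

Level scripting cannot begin until its own release at day 2. It runs from day 2 to 2 + 8 = day 10.
After level scripting (finishes day 10, plus 3-day gap → day 13), balance pass can start at day 13 and finishes at day 25.
After its own release at day 2, asset creation can start at day 2 and finishes at day 3.
Code integration has to wait for asset creation (finishes day 3); level scripting (finishes day 10). The latest of these is day 10, so code integration runs day 10 to 10 + 4 = day 14.
Internal playtest cannot begin until code integration (finishes day 14, plus 2-day gap → day 16). It runs from day 16 to 16 + 1 = day 17.
Localization cannot start until internal playtest (finishes day 17); balance pass (finishes day 25). The controlling bound is day 25, so localization finishes at 25 + 12 = day 37.
QA pass has to wait for localization (finishes day 37); asset creation (finishes day 3); balance pass (finishes day 25). The latest of these is day 37, so QA pass runs day 37 to 37 + 12 = day 49.
For patch build: QA pass (finishes day 49); level scripting (finishes day 10); code integration (finishes day 14). Taking the maximum gives a start of day 49, and it finishes at 49 + 7 = day 56.

56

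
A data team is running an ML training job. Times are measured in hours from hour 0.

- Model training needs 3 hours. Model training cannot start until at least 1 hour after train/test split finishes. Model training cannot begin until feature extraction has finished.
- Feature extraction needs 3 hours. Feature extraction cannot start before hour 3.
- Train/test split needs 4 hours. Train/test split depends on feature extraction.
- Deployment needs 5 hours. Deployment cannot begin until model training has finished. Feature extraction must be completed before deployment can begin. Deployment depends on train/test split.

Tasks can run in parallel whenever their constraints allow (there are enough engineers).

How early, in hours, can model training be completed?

Feature extraction cannot begin until its own release at hour 3. It runs from hour 3 to 3 + 3 = hour 6.
Train/test split cannot begin until feature extraction (finishes hour 6). It runs from hour 6 to 6 + 4 = hour 10.
Model training needs all of train/test split (finishes hour 10, plus 1-hour gap → hour 11); feature extraction (finishes hour 6). That puts its earliest start at hour 11; it finishes at 11 + 3 = hour 14.

14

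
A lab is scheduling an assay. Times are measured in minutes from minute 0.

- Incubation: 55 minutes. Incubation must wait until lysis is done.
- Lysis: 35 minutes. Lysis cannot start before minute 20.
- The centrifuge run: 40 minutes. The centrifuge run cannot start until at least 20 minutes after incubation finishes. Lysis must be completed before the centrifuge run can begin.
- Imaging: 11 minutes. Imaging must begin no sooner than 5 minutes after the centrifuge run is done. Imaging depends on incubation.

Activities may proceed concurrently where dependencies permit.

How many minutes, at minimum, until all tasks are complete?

After its own release at minute 20, lysis can start at minute 20 and finishes at minute 55.
After lysis (finishes minute 55), incubation can start at minute 55 and finishes at minute 110.
The centrifuge run needs all of incubation (finishes minute 110, plus 20-minute gap → minute 130); lysis (finishes minute 55). That puts its earliest start at minute 130; it finishes at 130 + 40 = minute 170.
Imaging needs all of the centrifuge run (finishes minute 170, plus 5-minute gap → minute 175); incubation (finishes minute 110). That puts its earliest start at minute 175; it finishes at 175 + 11 = minute 186.
All tasks are finished once the last one completes. Finish times: Lysis at 55, Incubation at 110, The centrifuge run at 170, Imaging at 186. The latest is minute 186.

186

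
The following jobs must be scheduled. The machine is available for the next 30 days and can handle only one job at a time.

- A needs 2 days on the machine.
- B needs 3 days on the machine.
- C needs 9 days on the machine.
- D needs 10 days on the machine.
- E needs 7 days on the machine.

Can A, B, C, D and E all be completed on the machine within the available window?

Running back to back, the jobs need 2 + 3 + 9 + 10 + 7 = 31 days on the machine.
Since 31 > 30, they cannot all fit.

No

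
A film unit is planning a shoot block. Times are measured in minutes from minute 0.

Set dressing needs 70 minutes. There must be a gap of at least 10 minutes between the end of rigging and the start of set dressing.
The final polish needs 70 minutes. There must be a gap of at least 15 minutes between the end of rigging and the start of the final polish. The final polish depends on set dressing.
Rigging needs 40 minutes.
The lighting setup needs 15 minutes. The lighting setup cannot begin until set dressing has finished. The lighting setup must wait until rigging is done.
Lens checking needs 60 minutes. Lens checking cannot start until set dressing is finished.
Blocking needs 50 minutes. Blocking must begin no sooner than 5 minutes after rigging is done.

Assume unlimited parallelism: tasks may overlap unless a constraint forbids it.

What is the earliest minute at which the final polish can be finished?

190

Rigging has no prerequisites, so it starts at minute 0 and finishes at minute 40.
Set dressing cannot begin until rigging (finishes minute 40, plus 10-minute gap → minute 50). It runs from minute 50 to 50 + 70 = minute 120.
The final polish cannot start until rigging (finishes minute 40, plus 15-minute gap → minute 55); set dressing (finishes minute 120). The controlling bound is minute 120, so the final polish finishes at 120 + 70 = minute 190.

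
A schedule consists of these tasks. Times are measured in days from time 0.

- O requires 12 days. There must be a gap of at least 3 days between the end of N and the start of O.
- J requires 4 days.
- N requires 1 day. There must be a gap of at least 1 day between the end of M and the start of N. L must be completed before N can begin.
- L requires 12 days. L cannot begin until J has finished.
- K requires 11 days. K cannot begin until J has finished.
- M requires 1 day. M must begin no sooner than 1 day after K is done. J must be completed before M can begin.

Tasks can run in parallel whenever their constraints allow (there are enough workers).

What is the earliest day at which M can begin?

Nothing blocks J, so it runs from day 0 to day 4.
K cannot begin until J (finishes day 4). It runs from day 4 to 4 + 11 = day 15.
M waits on K (finishes day 15, plus 1-day gap → day 16); J (finishes day 4). The latest of these is day 16, which is the earliest M can start.

16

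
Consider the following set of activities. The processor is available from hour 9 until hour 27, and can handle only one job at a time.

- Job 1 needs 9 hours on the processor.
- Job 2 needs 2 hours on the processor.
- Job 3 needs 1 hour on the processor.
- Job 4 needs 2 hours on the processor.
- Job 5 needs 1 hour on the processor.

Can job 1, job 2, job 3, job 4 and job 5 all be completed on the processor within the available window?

The processor window is 27 − 9 = 18 hours.
Running back to back, the jobs need 9 + 2 + 1 + 2 + 1 = 15 hours on the processor.
Since 15 ≤ 18, they fit within the window.

Yes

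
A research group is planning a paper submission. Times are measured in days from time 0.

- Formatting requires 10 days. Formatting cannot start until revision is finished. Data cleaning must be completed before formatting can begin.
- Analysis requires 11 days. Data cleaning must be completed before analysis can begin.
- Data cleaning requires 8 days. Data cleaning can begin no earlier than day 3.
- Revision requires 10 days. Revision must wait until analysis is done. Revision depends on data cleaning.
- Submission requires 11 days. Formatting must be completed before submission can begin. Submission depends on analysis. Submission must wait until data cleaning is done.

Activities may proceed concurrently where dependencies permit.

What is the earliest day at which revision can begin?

22

Data cleaning waits on its own release at day 3, so it starts at day 3 and finishes at 3 + 8 = day 11.
Analysis waits on data cleaning (finishes day 11), so it starts at day 11 and finishes at 11 + 11 = day 22.
Revision waits on analysis (finishes day 22); data cleaning (finishes day 11). The latest of these is day 22, which is the earliest revision can start.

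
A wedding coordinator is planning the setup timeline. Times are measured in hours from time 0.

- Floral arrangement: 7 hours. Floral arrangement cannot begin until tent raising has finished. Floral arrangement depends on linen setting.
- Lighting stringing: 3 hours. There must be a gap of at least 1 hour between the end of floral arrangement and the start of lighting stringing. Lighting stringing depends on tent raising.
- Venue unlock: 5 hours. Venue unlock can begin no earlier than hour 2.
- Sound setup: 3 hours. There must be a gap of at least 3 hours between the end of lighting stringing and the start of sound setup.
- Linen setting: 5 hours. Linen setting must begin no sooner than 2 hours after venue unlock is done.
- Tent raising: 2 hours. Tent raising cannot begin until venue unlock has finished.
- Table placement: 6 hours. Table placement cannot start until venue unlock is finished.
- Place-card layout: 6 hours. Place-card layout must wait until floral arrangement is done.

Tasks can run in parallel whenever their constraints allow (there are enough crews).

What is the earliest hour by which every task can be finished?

31

Venue unlock cannot begin until its own release at hour 2. It runs from hour 2 to 2 + 5 = hour 7.
Linen setting waits on venue unlock (finishes hour 7, plus 2-hour gap → hour 9), so it starts at hour 9 and finishes at 9 + 5 = hour 14.
Table placement waits on venue unlock (finishes hour 7), so it starts at hour 7 and finishes at 7 + 6 = hour 13.
After venue unlock (finishes hour 7), tent raising can start at hour 7 and finishes at hour 9.
Floral arrangement has to wait for tent raising (finishes hour 9); linen setting (finishes hour 14). The latest of these is hour 14, so floral arrangement runs hour 14 to 14 + 7 = hour 21.
After floral arrangement (finishes hour 21), place-card layout can start at hour 21 and finishes at hour 27.
Lighting stringing needs all of floral arrangement (finishes hour 21, plus 1-hour gap → hour 22); tent raising (finishes hour 9). That puts its earliest start at hour 22; it finishes at 22 + 3 = hour 25.
After lighting stringing (finishes hour 25, plus 3-hour gap → hour 28), sound setup can start at hour 28 and finishes at hour 31.
All tasks are finished once the last one completes. Finish times: Venue unlock at 7, Tent raising at 9, Table placement at 13, Linen setting at 14, Floral arrangement at 21, Lighting stringing at 25, Sound setup at 31, Place-card layout at 27. The latest is hour 31.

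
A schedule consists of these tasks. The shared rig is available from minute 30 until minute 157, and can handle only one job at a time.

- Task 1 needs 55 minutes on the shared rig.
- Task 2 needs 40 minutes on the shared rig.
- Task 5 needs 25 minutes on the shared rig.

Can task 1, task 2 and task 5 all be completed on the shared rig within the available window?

The shared rig window is 157 − 30 = 127 minutes.
Running back to back, the jobs need 55 + 40 + 25 = 120 minutes on the shared rig.
Since 120 ≤ 127, they fit within the window.

Yes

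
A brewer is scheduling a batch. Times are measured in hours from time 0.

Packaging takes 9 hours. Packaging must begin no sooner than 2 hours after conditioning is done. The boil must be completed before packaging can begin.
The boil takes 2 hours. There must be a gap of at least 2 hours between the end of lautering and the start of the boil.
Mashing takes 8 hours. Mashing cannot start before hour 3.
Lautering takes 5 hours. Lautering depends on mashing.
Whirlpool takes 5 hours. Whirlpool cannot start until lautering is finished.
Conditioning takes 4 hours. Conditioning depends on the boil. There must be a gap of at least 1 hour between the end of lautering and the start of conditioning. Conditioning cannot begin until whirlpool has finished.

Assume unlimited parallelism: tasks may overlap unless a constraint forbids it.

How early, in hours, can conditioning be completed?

Mashing cannot begin until its own release at hour 3. It runs from hour 3 to 3 + 8 = hour 11.
Lautering cannot begin until mashing (finishes hour 11). It runs from hour 11 to 11 + 5 = hour 16.
Whirlpool waits on lautering (finishes hour 16), so it starts at hour 16 and finishes at 16 + 5 = hour 21.
The boil waits on lautering (finishes hour 16, plus 2-hour gap → hour 18), so it starts at hour 18 and finishes at 18 + 2 = hour 20.
Conditioning needs all of the boil (finishes hour 20); lautering (finishes hour 16, plus 1-hour gap → hour 17); whirlpool (finishes hour 21). That puts its earliest start at hour 21; it finishes at 21 + 4 = hour 25.

25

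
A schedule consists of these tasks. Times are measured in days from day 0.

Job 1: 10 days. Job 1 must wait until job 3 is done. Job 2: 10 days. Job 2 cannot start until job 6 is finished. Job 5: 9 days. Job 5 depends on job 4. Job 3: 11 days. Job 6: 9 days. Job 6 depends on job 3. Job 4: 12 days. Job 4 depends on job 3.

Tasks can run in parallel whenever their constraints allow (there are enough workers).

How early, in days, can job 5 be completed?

32

Job 3 has no prerequisites, so it starts at day 0 and finishes at day 11.
Job 4 cannot begin until job 3 (finishes day 11). It runs from day 11 to 11 + 12 = day 23.
Job 5 cannot begin until job 4 (finishes day 23). It runs from day 23 to 23 + 9 = day 32.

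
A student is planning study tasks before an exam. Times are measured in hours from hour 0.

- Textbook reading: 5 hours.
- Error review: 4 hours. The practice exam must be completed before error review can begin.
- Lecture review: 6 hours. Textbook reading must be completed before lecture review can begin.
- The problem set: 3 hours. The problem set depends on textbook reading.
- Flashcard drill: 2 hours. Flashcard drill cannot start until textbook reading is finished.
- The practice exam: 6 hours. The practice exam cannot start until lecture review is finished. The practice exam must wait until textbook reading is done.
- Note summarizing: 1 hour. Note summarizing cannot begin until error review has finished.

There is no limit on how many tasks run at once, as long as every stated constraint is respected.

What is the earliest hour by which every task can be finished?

22

Nothing blocks textbook reading, so it runs from hour 0 to hour 5.
After textbook reading (finishes hour 5), flashcard drill can start at hour 5 and finishes at hour 7.
The problem set waits on textbook reading (finishes hour 5), so it starts at hour 5 and finishes at 5 + 3 = hour 8.
Lecture review cannot begin until textbook reading (finishes hour 5). It runs from hour 5 to 5 + 6 = hour 11.
The practice exam needs all of lecture review (finishes hour 11); textbook reading (finishes hour 5). That puts its earliest start at hour 11; it finishes at 11 + 6 = hour 17.
After the practice exam (finishes hour 17), error review can start at hour 17 and finishes at hour 21.
After error review (finishes hour 21), note summarizing can start at hour 21 and finishes at hour 22.
All tasks are finished once the last one completes. Finish times: Textbook reading at 5, Lecture review at 11, The problem set at 8, Flashcard drill at 7, The practice exam at 17, Error review at 21, Note summarizing at 22. The latest is hour 22.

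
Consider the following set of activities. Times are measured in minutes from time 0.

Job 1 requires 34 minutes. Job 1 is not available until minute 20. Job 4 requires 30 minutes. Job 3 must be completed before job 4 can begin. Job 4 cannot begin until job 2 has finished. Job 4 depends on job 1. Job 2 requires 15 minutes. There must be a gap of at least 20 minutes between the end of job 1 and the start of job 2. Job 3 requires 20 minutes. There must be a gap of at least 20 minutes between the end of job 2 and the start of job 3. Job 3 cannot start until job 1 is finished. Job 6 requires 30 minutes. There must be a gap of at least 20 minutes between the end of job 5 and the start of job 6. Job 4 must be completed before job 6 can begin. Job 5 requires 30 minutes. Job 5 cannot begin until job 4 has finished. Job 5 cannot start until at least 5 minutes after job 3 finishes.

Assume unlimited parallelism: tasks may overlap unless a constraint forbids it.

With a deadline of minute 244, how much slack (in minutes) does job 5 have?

5

After its own release at minute 20, job 1 can start at minute 20 and finishes at minute 54.
Job 2 cannot begin until job 1 (finishes minute 54, plus 20-minute gap → minute 74). It runs from minute 74 to 74 + 15 = minute 89.
Job 3 cannot start until job 2 (finishes minute 89, plus 20-minute gap → minute 109); job 1 (finishes minute 54). The controlling bound is minute 109, so job 3 finishes at 109 + 20 = minute 129.
Job 4 has to wait for job 3 (finishes minute 129); job 2 (finishes minute 89); job 1 (finishes minute 54). The latest of these is minute 129, so job 4 runs minute 129 to 129 + 30 = minute 159.
Job 5 cannot start until job 4 (finishes minute 159); job 3 (finishes minute 129, plus 5-minute gap → minute 134). The controlling bound is minute 159, so job 5 finishes at 159 + 30 = minute 189.

Working backward from the deadline:
Job 6 must finish by minute 244; it takes 30 minutes, so it must start by 244 − 30 = minute 214.
Job 5 must finish before job 6 (must start by minute 214, minus 20-minute gap → minute 194). With a 30-minute duration, job 5 must start by 194 − 30 = minute 164.
So job 5 can start as early as minute 159 and as late as minute 164, giving 164 − 159 = 5 minutes of slack.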